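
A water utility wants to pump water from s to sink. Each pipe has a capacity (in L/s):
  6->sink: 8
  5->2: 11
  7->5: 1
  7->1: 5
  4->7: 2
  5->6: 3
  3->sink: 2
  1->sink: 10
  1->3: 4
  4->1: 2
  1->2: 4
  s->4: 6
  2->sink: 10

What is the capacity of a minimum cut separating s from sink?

Max flow = 4 (via 2 augmenting paths).
In the residual at optimum, the set reachable from s is {4, s}.
Cut edges: 4->7 (cap 2), 4->1 (cap 2). Sum = 4.

4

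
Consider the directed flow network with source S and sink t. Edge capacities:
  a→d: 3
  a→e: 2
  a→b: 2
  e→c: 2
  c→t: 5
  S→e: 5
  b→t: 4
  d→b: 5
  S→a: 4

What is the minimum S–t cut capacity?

6

Max flow = 6 (via 3 augmenting paths).
In the residual at optimum, the set reachable from S is {S, e}.
Cut edges: S→a (cap 4), e→c (cap 2). Sum = 6.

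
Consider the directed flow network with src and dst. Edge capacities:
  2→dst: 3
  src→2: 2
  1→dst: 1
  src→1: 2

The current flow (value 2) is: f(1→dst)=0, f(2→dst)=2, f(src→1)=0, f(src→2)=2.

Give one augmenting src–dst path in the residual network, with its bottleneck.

Residual along src→1→dst: src→1: 2, 1→dst: 1.
Bottleneck = min = 1.

src→1→dst, bottleneck 1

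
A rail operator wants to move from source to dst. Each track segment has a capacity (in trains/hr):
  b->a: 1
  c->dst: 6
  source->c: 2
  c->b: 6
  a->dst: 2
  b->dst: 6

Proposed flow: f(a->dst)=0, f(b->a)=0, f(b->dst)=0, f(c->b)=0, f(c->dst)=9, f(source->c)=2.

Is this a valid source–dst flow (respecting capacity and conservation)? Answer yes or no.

Capacity violated on c->dst: flow 9 > capacity 6.

No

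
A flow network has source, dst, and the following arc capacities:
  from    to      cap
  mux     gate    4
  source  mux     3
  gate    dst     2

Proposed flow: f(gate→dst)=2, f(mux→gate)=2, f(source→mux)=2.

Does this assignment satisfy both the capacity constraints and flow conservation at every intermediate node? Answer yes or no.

Yes

Every edge has 0 ≤ f(e) ≤ cap(e).
At each intermediate node, inflow equals outflow.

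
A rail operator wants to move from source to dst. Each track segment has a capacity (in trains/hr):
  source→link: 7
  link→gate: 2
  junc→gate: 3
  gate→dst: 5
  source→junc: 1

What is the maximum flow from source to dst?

3

Augment source→link→gate→dst: bottleneck 2. Total 2.
Augment source→junc→gate→dst: bottleneck 1. Total 3.
No augmenting path remains in the residual graph.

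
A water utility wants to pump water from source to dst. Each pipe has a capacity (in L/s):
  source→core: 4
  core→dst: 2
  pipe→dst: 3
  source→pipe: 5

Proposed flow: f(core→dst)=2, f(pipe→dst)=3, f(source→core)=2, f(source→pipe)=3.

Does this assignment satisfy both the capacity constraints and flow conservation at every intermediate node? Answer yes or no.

Every edge has 0 ≤ f(e) ≤ cap(e).
At each intermediate node, inflow equals outflow.

Yes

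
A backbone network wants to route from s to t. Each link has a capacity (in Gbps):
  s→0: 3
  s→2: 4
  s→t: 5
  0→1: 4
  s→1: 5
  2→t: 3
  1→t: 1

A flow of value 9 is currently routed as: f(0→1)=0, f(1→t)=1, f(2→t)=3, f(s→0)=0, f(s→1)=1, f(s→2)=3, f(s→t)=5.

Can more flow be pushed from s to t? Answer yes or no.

No

Residual reachable from s: {0, 1, 2, s}; t is not reachable.
Saturated cut: s→t, 2→t, 1→t with total capacity 9 = current flow value. Flow is maximum.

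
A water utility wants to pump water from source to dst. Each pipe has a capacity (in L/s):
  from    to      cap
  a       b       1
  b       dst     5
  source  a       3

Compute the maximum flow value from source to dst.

Augment source->a->b->dst: bottleneck 1. Total 1.
No augmenting path remains in the residual graph.

1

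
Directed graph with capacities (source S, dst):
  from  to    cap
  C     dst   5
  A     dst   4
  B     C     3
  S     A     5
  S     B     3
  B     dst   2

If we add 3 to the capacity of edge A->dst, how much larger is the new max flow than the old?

Original max flow = 7.
After raising cap(A->dst), augmenting paths through that edge carry 1 more unit.
New max flow = 8. Increase = 1.

1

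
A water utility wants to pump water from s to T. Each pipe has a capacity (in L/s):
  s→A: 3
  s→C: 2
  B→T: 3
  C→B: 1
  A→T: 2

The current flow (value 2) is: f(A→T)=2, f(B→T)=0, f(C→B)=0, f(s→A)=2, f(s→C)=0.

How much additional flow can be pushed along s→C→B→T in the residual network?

1

Residual capacities along the path: s→C: 2, C→B: 1, B→T: 3.
Minimum is 1.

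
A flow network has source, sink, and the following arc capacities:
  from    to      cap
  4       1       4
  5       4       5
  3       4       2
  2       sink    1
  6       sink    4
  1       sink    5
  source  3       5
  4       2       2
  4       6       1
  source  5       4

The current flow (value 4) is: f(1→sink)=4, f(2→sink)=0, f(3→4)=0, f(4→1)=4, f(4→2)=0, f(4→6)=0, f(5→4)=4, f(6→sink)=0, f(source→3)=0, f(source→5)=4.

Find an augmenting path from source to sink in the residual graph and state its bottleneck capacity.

source→3→4→6→sink, bottleneck 1

Residual along source→3→4→6→sink: source→3: 5, 3→4: 2, 4→6: 1, 6→sink: 4.
Bottleneck = min = 1.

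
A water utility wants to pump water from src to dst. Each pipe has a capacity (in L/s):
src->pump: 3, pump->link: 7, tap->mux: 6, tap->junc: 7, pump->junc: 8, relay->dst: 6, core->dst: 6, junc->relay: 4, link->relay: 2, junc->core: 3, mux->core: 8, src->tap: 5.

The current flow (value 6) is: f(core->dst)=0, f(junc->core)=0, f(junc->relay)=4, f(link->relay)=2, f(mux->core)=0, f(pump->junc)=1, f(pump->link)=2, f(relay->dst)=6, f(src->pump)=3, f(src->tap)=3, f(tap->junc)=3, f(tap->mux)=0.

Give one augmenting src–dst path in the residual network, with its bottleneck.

Residual along src->tap->junc->core->dst: src->tap: 2, tap->junc: 4, junc->core: 3, core->dst: 6.
Bottleneck = min = 2.

src->tap->junc->core->dst, bottleneck 2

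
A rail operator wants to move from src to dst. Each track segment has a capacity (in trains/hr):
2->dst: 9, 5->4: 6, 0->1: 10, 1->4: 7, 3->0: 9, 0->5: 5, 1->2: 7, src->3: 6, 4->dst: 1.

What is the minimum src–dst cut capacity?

Max flow = 6 (via 1 augmenting path).
In the residual at optimum, the set reachable from src is {src}.
Cut edges: src->3 (cap 6). Sum = 6.

6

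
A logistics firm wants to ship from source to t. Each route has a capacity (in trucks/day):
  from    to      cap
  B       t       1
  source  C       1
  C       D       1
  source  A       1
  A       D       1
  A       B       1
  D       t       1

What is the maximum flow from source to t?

2

Augment source->C->D->t: bottleneck 1. Total 1.
Augment source->A->B->t: bottleneck 1. Total 2.
No augmenting path remains in the residual graph.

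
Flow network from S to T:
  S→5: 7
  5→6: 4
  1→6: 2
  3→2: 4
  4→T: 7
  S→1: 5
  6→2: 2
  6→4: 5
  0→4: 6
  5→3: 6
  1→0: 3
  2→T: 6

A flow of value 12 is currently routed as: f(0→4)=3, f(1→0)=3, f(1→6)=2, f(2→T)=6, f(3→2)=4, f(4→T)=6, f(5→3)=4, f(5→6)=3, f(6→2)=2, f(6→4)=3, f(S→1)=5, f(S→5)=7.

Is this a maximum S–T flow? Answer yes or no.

Yes

Residual reachable from S: {S}; T is not reachable.
Saturated cut: S→5, S→1 with total capacity 12 = current flow value. Flow is maximum.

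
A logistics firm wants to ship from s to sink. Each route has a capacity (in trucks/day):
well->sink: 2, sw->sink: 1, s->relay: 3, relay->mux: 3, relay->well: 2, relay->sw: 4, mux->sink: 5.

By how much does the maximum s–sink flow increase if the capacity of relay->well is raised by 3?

Original max flow = 3.
Edge relay->well does not cross the min cut (source side {s}), so extra capacity there cannot help.
New max flow = 3. Increase = 0.

0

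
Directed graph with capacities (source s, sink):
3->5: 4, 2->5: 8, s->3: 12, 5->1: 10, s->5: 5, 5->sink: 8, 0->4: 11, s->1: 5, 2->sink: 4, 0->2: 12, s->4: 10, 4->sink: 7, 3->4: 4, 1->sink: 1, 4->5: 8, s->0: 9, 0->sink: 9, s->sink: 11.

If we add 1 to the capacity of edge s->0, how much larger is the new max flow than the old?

1

Original max flow = 36.
After raising cap(s->0), augmenting paths through that edge carry 1 more unit.
New max flow = 37. Increase = 1.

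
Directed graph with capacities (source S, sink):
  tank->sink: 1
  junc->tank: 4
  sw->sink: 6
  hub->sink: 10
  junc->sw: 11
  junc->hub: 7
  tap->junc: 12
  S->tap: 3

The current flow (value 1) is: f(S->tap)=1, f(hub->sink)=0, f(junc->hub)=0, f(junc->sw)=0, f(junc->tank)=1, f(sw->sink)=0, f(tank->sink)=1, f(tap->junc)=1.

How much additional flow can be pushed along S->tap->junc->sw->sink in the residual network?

Residual capacities along the path: S->tap: 2, tap->junc: 11, junc->sw: 11, sw->sink: 6.
Minimum is 2.

2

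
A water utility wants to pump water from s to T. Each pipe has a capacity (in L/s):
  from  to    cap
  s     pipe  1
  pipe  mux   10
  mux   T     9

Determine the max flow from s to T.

1

Augment s→pipe→mux→T: bottleneck 1. Total 1.
No augmenting path remains in the residual graph.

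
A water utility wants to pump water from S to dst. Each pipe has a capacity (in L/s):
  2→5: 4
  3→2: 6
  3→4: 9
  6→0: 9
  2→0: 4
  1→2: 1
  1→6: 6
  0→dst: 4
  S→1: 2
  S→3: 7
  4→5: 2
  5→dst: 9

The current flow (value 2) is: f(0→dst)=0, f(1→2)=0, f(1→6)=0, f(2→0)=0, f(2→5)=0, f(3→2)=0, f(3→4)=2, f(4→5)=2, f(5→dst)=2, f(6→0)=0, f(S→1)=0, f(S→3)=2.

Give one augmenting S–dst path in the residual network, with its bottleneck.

S→3→2→5→dst, bottleneck 4

Residual along S→3→2→5→dst: S→3: 5, 3→2: 6, 2→5: 4, 5→dst: 7.
Bottleneck = min = 4.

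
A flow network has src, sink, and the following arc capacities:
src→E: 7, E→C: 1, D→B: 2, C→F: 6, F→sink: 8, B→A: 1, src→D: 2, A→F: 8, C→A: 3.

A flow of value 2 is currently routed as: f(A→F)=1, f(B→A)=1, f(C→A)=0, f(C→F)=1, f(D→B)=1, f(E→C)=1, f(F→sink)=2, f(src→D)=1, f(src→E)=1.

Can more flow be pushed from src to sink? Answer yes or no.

Residual reachable from src: {B, D, E, src}; sink is not reachable.
Saturated cut: E→C, B→A with total capacity 2 = current flow value. Flow is maximum.

No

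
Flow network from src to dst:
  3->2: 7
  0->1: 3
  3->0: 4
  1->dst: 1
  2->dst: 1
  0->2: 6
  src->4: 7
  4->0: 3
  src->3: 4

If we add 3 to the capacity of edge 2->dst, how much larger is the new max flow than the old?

Original max flow = 2.
After raising cap(2->dst), augmenting paths through that edge carry 3 more units.
New max flow = 5. Increase = 3.

3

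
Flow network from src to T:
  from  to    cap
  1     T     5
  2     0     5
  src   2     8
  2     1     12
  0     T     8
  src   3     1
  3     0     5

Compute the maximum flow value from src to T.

9

Augment src->2->1->T: bottleneck 5. Total 5.
Augment src->2->0->T: bottleneck 3. Total 8.
Augment src->3->0->T: bottleneck 1. Total 9.
No augmenting path remains in the residual graph.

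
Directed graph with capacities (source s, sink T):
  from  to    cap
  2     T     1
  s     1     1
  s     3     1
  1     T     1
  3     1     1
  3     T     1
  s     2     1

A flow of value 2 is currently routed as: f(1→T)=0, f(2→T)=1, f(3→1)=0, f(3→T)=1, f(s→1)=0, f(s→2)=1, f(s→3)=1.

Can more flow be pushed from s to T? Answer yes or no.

Residual path s→1→T has bottleneck 1 > 0.
Pushing 1 along it raises the flow to 3, so the given flow is not maximum.

Yes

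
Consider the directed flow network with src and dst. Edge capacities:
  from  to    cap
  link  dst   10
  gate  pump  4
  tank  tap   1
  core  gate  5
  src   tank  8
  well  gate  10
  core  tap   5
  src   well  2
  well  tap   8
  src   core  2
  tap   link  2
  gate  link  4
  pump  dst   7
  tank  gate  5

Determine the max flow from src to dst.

Augment src->core->tap->link->dst: bottleneck 2. Total 2.
Augment src->tank->gate->pump->dst: bottleneck 4. Total 6.
Augment src->tank->gate->link->dst: bottleneck 1. Total 7.
Augment src->well->gate->link->dst: bottleneck 2. Total 9.
Augment src->tank->tap->core->gate->link->dst: bottleneck 1. Total 10.
No augmenting path remains in the residual graph.

10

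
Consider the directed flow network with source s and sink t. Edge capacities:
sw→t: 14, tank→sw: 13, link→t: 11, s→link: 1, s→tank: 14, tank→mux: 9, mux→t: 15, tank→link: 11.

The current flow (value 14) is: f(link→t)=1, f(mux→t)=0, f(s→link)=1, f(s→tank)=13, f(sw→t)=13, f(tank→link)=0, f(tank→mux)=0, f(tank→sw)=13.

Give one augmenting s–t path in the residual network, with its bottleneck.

s→tank→link→t, bottleneck 1

Residual along s→tank→link→t: s→tank: 1, tank→link: 11, link→t: 10.
Bottleneck = min = 1.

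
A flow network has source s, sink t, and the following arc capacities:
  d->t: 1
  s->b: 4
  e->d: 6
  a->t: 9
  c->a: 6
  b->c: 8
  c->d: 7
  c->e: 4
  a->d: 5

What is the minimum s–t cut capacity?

Max flow = 4 (via 1 augmenting path).
In the residual at optimum, the set reachable from s is {s}.
Cut edges: s->b (cap 4). Sum = 4.

4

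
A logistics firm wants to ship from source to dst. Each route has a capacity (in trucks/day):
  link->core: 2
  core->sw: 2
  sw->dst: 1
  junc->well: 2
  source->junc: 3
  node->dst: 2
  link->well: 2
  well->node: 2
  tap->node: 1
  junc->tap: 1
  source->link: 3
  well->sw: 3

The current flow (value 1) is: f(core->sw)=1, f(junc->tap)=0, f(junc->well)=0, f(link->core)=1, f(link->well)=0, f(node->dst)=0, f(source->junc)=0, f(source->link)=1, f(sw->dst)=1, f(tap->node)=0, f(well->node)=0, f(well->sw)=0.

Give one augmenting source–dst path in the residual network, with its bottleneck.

Residual along source->link->well->node->dst: source->link: 2, link->well: 2, well->node: 2, node->dst: 2.
Bottleneck = min = 2.

source->link->well->node->dst, bottleneck 2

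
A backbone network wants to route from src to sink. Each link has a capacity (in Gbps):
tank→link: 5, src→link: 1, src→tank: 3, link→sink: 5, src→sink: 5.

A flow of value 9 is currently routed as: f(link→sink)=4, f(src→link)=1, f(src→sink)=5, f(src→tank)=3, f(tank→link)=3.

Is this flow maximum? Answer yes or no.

Yes

Residual reachable from src: {src}; sink is not reachable.
Saturated cut: src→tank, src→link, src→sink with total capacity 9 = current flow value. Flow is maximum.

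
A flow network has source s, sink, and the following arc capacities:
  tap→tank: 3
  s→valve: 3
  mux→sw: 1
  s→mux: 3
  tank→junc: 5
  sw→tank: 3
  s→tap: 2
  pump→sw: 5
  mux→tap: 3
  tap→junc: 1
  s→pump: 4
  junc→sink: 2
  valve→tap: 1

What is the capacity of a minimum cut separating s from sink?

Max flow = 2 (via 2 augmenting paths).
In the residual at optimum, the set reachable from s is {junc, mux, pump, s, sw, tank, tap, valve}.
Cut edges: junc→sink (cap 2). Sum = 2.

2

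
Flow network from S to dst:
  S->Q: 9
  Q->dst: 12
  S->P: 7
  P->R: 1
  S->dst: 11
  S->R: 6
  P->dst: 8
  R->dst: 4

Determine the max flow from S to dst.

31

Augment S->dst: bottleneck 11. Total 11.
Augment S->Q->dst: bottleneck 9. Total 20.
Augment S->P->dst: bottleneck 7. Total 27.
Augment S->R->dst: bottleneck 4. Total 31.
No augmenting path remains in the residual graph.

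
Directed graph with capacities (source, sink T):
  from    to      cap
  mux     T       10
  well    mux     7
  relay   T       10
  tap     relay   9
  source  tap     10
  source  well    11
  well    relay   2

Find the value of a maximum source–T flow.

Augment source→tap→relay→T: bottleneck 9. Total 9.
Augment source→well→relay→T: bottleneck 1. Total 10.
Augment source→well→mux→T: bottleneck 7. Total 17.
No augmenting path remains in the residual graph.

17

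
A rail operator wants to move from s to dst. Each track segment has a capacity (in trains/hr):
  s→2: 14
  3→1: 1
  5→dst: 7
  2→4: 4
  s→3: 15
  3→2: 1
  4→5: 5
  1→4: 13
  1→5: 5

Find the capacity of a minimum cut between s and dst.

5

Max flow = 5 (via 2 augmenting paths).
In the residual at optimum, the set reachable from s is {2, 3, s}.
Cut edges: 3→1 (cap 1), 2→4 (cap 4). Sum = 5.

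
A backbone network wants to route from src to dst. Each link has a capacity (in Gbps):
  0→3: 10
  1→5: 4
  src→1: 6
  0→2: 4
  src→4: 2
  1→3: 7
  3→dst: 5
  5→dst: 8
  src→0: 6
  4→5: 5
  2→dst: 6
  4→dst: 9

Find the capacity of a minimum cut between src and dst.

14

Max flow = 14 (via 5 augmenting paths).
In the residual at optimum, the set reachable from src is {src}.
Cut edges: src→1 (cap 6), src→4 (cap 2), src→0 (cap 6). Sum = 14.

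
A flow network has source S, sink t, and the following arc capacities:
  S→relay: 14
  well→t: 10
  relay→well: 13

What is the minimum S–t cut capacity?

Max flow = 10 (via 1 augmenting path).
In the residual at optimum, the set reachable from S is {S, relay, well}.
Cut edges: well→t (cap 10). Sum = 10.

10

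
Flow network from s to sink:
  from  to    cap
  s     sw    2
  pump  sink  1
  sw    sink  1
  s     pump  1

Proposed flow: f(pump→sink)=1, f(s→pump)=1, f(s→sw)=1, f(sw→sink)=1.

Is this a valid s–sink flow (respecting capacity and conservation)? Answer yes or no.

Yes

Every edge has 0 ≤ f(e) ≤ cap(e).
At each intermediate node, inflow equals outflow.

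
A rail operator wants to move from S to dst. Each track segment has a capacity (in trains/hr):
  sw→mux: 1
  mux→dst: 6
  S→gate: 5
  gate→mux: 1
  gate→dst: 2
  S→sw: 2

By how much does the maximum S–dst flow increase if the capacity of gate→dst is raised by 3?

2

Original max flow = 4.
After raising cap(gate→dst), augmenting paths through that edge carry 2 more units.
New max flow = 6. Increase = 2.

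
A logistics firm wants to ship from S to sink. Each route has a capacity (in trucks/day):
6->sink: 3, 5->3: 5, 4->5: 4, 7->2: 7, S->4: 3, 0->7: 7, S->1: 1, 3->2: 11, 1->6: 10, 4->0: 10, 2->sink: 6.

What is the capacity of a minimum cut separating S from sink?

4

Max flow = 4 (via 2 augmenting paths).
In the residual at optimum, the set reachable from S is {S}.
Cut edges: S->1 (cap 1), S->4 (cap 3). Sum = 4.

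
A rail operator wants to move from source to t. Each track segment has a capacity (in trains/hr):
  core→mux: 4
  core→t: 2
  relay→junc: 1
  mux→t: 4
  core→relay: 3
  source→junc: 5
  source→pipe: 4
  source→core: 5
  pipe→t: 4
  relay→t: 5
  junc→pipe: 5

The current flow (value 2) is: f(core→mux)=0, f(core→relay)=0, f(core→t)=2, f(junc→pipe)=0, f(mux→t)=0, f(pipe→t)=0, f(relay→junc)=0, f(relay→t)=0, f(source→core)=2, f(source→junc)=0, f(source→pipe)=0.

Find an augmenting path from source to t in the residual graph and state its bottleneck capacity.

Residual along source→pipe→t: source→pipe: 4, pipe→t: 4.
Bottleneck = min = 4.

source→pipe→t, bottleneck 4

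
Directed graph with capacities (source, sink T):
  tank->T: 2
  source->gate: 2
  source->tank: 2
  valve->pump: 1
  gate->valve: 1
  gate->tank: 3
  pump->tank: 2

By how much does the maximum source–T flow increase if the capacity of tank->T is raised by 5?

Original max flow = 2.
After raising cap(tank->T), augmenting paths through that edge carry 2 more units.
New max flow = 4. Increase = 2.

2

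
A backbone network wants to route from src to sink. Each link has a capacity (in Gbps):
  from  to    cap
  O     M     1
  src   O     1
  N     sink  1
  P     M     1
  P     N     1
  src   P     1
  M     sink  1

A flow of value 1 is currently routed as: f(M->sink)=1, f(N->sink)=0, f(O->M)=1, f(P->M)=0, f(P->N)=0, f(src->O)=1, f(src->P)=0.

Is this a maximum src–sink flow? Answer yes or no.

No

Residual path src->P->N->sink has bottleneck 1 > 0.
Pushing 1 along it raises the flow to 2, so the given flow is not maximum.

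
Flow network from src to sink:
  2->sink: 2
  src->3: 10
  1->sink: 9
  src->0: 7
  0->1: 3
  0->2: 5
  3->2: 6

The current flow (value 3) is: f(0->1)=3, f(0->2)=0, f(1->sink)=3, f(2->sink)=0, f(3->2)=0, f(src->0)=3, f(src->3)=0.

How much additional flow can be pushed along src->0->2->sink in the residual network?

2

Residual capacities along the path: src->0: 4, 0->2: 5, 2->sink: 2.
Minimum is 2.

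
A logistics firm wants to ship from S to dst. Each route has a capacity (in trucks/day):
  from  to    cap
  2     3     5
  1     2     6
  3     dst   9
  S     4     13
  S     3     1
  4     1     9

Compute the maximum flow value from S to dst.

6

Augment S→3→dst: bottleneck 1. Total 1.
Augment S→4→1→2→3→dst: bottleneck 5. Total 6.
No augmenting path remains in the residual graph.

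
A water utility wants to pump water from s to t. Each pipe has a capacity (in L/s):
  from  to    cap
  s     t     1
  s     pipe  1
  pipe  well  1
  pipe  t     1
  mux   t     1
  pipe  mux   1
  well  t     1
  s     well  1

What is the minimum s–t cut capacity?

Max flow = 3 (via 3 augmenting paths).
In the residual at optimum, the set reachable from s is {s}.
Cut edges: s→pipe (cap 1), s→well (cap 1), s→t (cap 1). Sum = 3.

3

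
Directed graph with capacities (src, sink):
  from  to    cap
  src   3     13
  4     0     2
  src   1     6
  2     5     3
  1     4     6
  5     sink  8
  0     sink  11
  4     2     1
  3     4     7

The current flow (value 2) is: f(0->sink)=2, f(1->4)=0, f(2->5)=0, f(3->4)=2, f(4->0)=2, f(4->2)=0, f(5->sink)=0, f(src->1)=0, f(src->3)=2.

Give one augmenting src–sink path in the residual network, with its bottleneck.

Residual along src->3->4->2->5->sink: src->3: 11, 3->4: 5, 4->2: 1, 2->5: 3, 5->sink: 8.
Bottleneck = min = 1.

src->3->4->2->5->sink, bottleneck 1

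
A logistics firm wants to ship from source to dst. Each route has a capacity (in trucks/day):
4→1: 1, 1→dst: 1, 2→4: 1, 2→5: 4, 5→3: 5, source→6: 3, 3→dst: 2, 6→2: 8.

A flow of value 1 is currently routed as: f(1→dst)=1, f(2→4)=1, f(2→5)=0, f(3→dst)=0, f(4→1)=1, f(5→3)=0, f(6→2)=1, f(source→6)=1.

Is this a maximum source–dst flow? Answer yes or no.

Residual path source→6→2→5→3→dst has bottleneck 2 > 0.
Pushing 2 along it raises the flow to 3, so the given flow is not maximum.

No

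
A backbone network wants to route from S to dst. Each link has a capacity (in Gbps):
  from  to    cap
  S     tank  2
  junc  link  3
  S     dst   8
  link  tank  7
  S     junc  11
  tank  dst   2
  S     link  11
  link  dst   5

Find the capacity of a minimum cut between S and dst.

Max flow = 15 (via 3 augmenting paths).
In the residual at optimum, the set reachable from S is {S, junc, link, tank}.
Cut edges: S→dst (cap 8), link→dst (cap 5), tank→dst (cap 2). Sum = 15.

15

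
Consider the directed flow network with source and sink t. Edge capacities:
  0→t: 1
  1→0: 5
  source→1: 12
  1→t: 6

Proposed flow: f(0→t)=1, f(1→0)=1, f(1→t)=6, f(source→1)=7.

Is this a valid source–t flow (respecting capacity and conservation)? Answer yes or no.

Yes

Every edge has 0 ≤ f(e) ≤ cap(e).
At each intermediate node, inflow equals outflow.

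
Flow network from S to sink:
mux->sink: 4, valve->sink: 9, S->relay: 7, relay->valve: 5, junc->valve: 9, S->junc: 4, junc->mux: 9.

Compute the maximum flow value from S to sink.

9

Augment S->junc->mux->sink: bottleneck 4. Total 4.
Augment S->relay->valve->sink: bottleneck 5. Total 9.
No augmenting path remains in the residual graph.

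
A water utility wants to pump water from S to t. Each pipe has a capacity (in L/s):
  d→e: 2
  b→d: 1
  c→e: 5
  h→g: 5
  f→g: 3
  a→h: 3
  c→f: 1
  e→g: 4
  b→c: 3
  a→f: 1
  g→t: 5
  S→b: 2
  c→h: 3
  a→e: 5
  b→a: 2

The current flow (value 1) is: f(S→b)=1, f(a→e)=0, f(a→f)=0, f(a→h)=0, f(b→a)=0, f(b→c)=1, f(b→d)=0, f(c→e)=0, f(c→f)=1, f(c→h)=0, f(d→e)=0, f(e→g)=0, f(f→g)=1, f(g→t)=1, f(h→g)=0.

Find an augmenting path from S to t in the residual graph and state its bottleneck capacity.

Residual along S→b→c→e→g→t: S→b: 1, b→c: 2, c→e: 5, e→g: 4, g→t: 4.
Bottleneck = min = 1.

S→b→c→e→g→t, bottleneck 1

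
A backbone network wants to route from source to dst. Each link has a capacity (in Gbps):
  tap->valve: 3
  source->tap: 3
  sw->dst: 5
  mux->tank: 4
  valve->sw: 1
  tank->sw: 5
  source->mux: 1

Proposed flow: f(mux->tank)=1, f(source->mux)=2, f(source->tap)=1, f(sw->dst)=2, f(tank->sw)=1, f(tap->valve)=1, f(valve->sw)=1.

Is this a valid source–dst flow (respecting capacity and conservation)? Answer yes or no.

No

Capacity violated on source->mux: flow 2 > capacity 1.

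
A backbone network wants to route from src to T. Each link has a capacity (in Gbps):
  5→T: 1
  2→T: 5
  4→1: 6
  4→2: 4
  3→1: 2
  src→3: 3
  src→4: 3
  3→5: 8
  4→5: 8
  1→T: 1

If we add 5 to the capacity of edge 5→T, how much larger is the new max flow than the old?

Original max flow = 5.
After raising cap(5→T), augmenting paths through that edge carry 1 more unit.
New max flow = 6. Increase = 1.

1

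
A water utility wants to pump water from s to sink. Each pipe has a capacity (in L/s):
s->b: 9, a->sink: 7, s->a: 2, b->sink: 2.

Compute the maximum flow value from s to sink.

4

Augment s->b->sink: bottleneck 2. Total 2.
Augment s->a->sink: bottleneck 2. Total 4.
No augmenting path remains in the residual graph.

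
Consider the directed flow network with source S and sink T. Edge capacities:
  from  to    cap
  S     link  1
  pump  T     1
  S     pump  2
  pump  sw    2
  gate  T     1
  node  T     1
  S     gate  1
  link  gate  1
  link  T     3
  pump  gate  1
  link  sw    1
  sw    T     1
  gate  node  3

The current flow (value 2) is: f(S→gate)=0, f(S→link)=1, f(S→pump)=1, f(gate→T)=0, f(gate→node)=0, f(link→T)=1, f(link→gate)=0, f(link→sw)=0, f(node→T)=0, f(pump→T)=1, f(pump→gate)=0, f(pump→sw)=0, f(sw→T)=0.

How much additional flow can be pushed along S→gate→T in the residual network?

Residual capacities along the path: S→gate: 1, gate→T: 1.
Minimum is 1.

1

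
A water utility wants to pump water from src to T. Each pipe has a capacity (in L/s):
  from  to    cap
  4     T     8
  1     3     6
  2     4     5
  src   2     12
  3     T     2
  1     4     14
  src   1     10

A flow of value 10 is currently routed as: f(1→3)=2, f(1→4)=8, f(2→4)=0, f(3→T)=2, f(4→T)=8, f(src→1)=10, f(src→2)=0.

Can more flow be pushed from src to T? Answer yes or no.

No

Residual reachable from src: {1, 2, 3, 4, src}; T is not reachable.
Saturated cut: 3→T, 4→T with total capacity 10 = current flow value. Flow is maximum.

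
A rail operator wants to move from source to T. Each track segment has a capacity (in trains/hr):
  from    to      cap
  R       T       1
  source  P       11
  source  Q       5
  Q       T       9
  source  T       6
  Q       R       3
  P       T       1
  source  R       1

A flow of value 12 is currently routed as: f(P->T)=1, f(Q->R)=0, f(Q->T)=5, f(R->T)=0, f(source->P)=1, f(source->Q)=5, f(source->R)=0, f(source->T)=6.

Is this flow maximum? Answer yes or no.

Residual path source->R->T has bottleneck 1 > 0.
Pushing 1 along it raises the flow to 13, so the given flow is not maximum.

No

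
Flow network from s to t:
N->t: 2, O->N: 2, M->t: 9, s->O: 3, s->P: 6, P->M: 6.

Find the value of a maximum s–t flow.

8

Augment s->O->N->t: bottleneck 2. Total 2.
Augment s->P->M->t: bottleneck 6. Total 8.
No augmenting path remains in the residual graph.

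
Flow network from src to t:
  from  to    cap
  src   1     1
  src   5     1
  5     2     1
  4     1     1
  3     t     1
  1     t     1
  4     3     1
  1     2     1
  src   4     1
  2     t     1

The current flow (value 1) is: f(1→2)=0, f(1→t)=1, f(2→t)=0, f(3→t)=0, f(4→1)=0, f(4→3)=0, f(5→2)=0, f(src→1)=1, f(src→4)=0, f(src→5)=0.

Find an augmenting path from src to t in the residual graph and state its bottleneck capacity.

src→4→3→t, bottleneck 1

Residual along src→4→3→t: src→4: 1, 4→3: 1, 3→t: 1.
Bottleneck = min = 1.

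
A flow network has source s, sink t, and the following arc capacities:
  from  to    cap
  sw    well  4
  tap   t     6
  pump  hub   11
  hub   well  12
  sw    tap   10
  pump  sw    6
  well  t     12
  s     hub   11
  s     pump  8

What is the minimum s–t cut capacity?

Max flow = 18 (via 3 augmenting paths).
In the residual at optimum, the set reachable from s is {hub, pump, s}.
Cut edges: pump->sw (cap 6), hub->well (cap 12). Sum = 18.

18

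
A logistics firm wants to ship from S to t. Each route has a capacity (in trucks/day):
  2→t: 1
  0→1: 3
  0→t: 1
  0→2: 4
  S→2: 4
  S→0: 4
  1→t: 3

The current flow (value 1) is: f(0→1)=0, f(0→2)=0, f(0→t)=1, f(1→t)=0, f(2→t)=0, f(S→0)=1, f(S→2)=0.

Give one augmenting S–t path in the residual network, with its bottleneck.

S→2→t, bottleneck 1

Residual along S→2→t: S→2: 4, 2→t: 1.
Bottleneck = min = 1.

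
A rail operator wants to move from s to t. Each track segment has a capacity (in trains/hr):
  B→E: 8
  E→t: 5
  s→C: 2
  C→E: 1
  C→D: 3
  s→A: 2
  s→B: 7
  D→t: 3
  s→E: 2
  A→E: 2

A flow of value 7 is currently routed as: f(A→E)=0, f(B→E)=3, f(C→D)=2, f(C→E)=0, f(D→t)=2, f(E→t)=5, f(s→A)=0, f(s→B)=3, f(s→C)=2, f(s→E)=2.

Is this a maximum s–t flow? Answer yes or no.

Residual reachable from s: {A, B, E, s}; t is not reachable.
Saturated cut: s→C, E→t with total capacity 7 = current flow value. Flow is maximum.

Yes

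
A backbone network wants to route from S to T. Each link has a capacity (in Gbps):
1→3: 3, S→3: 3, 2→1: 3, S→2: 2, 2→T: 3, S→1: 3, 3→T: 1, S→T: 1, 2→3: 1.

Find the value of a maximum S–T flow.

4

Augment S→T: bottleneck 1. Total 1.
Augment S→2→T: bottleneck 2. Total 3.
Augment S→3→T: bottleneck 1. Total 4.
No augmenting path remains in the residual graph.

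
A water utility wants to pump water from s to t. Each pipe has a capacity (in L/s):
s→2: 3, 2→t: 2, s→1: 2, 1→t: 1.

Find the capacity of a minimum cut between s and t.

3

Max flow = 3 (via 2 augmenting paths).
In the residual at optimum, the set reachable from s is {1, 2, s}.
Cut edges: 1→t (cap 1), 2→t (cap 2). Sum = 3.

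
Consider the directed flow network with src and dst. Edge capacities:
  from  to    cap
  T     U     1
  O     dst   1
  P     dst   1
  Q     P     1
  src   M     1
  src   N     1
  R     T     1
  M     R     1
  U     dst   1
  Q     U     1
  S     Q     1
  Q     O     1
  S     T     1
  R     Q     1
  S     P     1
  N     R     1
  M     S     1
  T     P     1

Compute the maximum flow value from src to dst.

Augment src→M→S→P→dst: bottleneck 1. Total 1.
Augment src→N→R→T→U→dst: bottleneck 1. Total 2.
No augmenting path remains in the residual graph.

2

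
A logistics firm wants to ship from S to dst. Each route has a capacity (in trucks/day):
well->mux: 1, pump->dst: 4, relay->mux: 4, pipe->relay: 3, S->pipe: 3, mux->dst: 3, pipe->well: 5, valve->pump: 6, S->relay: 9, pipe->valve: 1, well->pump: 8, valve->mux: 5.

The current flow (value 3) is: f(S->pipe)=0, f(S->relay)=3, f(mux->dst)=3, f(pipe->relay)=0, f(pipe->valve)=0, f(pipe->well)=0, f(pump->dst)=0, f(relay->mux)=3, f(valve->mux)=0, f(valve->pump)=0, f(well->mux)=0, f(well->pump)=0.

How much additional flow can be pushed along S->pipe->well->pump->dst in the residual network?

3

Residual capacities along the path: S->pipe: 3, pipe->well: 5, well->pump: 8, pump->dst: 4.
Minimum is 3.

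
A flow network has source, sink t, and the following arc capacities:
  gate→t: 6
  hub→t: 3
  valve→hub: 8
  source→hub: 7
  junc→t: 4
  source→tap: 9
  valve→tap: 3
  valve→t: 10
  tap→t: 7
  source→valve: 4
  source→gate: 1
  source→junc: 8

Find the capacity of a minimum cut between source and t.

19

Max flow = 19 (via 5 augmenting paths).
In the residual at optimum, the set reachable from source is {hub, junc, source, tap}.
Cut edges: source→valve (cap 4), source→gate (cap 1), hub→t (cap 3), tap→t (cap 7), junc→t (cap 4). Sum = 19.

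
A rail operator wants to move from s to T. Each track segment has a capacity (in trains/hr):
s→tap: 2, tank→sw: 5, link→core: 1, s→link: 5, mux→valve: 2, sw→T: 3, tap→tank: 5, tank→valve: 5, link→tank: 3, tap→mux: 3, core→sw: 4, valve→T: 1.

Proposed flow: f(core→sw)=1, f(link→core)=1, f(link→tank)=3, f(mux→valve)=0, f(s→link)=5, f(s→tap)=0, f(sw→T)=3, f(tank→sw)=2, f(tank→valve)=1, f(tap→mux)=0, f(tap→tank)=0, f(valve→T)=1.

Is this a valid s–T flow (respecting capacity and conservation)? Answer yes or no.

No

Conservation fails at link: inflow 5 ≠ outflow 4.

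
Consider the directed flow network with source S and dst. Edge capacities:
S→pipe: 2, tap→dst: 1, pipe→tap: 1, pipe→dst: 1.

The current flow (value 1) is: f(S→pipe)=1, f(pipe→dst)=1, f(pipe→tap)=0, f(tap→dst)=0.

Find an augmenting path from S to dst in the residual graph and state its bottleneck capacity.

S→pipe→tap→dst, bottleneck 1

Residual along S→pipe→tap→dst: S→pipe: 1, pipe→tap: 1, tap→dst: 1.
Bottleneck = min = 1.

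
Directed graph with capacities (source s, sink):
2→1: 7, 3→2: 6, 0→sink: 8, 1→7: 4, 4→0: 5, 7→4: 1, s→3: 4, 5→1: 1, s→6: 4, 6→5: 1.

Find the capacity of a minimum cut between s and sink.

1

Max flow = 1 (via 1 augmenting path).
In the residual at optimum, the set reachable from s is {1, 2, 3, 5, 6, 7, s}.
Cut edges: 7→4 (cap 1). Sum = 1.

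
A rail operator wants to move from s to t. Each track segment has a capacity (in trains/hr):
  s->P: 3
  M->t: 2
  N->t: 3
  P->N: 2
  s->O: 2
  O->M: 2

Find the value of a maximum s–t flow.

Augment s->P->N->t: bottleneck 2. Total 2.
Augment s->O->M->t: bottleneck 2. Total 4.
No augmenting path remains in the residual graph.

4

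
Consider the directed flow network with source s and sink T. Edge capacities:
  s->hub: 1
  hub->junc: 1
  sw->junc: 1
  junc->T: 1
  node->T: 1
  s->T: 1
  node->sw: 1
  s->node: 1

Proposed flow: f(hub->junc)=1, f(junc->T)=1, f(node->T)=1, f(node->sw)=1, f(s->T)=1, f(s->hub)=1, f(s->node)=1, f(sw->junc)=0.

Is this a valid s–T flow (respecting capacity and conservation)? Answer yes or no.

Conservation fails at node: inflow 1 ≠ outflow 2.

No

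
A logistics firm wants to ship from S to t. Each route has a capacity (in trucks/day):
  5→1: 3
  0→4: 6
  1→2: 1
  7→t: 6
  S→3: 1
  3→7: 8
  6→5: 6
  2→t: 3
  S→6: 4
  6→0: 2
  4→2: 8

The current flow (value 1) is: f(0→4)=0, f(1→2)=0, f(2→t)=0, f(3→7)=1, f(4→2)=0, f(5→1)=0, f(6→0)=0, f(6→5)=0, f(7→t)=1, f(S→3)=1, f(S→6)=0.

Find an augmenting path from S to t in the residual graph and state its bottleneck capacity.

Residual along S→6→0→4→2→t: S→6: 4, 6→0: 2, 0→4: 6, 4→2: 8, 2→t: 3.
Bottleneck = min = 2.

S→6→0→4→2→t, bottleneck 2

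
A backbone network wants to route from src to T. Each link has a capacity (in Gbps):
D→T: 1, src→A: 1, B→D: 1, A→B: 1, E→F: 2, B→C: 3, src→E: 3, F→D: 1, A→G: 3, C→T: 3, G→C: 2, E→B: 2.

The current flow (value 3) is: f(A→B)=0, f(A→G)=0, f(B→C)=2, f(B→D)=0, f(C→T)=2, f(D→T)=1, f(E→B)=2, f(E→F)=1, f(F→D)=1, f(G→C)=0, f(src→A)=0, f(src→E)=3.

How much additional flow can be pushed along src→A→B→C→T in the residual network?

1

Residual capacities along the path: src→A: 1, A→B: 1, B→C: 1, C→T: 1.
Minimum is 1.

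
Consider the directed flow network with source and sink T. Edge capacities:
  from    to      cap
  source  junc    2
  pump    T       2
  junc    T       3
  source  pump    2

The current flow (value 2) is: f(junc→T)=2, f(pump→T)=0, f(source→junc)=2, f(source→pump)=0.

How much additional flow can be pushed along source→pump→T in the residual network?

Residual capacities along the path: source→pump: 2, pump→T: 2.
Minimum is 2.

2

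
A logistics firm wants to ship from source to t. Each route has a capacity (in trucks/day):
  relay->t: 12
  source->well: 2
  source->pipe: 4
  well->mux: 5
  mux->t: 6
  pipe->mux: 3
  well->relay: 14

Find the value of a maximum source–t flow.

5

Augment source->pipe->mux->t: bottleneck 3. Total 3.
Augment source->well->mux->t: bottleneck 2. Total 5.
No augmenting path remains in the residual graph.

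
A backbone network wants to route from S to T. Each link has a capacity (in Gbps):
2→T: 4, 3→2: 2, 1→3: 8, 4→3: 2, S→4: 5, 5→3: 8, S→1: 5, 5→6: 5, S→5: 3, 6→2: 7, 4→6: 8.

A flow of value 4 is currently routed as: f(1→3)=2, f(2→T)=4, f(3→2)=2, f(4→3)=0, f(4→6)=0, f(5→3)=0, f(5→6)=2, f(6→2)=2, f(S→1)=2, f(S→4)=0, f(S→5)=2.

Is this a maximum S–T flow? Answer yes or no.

Residual reachable from S: {1, 2, 3, 4, 5, 6, S}; T is not reachable.
Saturated cut: 2→T with total capacity 4 = current flow value. Flow is maximum.

Yes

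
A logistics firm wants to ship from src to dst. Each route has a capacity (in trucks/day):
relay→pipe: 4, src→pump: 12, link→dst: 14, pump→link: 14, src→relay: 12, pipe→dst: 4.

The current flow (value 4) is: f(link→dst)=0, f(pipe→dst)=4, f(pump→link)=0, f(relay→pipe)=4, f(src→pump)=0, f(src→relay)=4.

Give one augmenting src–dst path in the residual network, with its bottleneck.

src→pump→link→dst, bottleneck 12

Residual along src→pump→link→dst: src→pump: 12, pump→link: 14, link→dst: 14.
Bottleneck = min = 12.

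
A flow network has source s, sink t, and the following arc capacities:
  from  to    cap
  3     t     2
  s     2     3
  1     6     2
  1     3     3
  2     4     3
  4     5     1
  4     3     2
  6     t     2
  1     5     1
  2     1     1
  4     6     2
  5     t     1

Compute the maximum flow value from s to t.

3

Augment s→2→4→5→t: bottleneck 1. Total 1.
Augment s→2→4→6→t: bottleneck 2. Total 3.
No augmenting path remains in the residual graph.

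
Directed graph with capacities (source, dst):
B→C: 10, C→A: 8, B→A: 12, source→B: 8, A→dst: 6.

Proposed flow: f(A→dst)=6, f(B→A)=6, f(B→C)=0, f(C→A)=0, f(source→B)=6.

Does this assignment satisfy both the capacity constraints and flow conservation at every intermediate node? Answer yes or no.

Yes

Every edge has 0 ≤ f(e) ≤ cap(e).
At each intermediate node, inflow equals outflow.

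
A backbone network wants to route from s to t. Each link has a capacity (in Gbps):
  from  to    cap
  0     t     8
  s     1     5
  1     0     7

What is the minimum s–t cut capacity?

Max flow = 5 (via 1 augmenting path).
In the residual at optimum, the set reachable from s is {s}.
Cut edges: s→1 (cap 5). Sum = 5.

5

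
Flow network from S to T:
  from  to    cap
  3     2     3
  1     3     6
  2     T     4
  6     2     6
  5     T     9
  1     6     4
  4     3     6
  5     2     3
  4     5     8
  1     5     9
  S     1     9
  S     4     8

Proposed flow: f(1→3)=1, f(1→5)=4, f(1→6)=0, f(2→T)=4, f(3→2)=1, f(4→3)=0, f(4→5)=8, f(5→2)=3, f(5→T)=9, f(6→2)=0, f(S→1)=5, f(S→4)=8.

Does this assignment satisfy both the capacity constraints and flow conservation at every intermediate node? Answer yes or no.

Yes

Every edge has 0 ≤ f(e) ≤ cap(e).
At each intermediate node, inflow equals outflow.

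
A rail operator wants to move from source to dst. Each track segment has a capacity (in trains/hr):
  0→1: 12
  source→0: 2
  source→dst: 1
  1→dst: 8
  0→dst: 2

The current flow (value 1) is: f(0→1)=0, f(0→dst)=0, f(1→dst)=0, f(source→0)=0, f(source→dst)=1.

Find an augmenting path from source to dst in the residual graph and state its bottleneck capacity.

Residual along source→0→dst: source→0: 2, 0→dst: 2.
Bottleneck = min = 2.

source→0→dst, bottleneck 2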